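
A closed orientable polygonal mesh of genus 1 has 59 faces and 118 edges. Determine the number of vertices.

For a closed orientable surface of genus 1, χ = 2 − 2·1 = 0.
V = 0 + E − F = 0 + 118 − 59 = 59.

59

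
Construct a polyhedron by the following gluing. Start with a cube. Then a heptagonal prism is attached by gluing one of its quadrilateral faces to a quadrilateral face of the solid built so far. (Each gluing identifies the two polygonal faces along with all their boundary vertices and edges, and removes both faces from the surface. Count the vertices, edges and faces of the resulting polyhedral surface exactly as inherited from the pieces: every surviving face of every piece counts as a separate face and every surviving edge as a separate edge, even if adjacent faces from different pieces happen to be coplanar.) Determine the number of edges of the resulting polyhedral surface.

29

A cube: V=8, E=12, F=6.
Attach a heptagonal prism (V=14, E=21, F=9) along a 4-gon: merge 4 vertices and 4 edges, delete both glued faces → V=18, E=29, F=13.
Check: V − E + F = 18 − 29 + 13 = 2.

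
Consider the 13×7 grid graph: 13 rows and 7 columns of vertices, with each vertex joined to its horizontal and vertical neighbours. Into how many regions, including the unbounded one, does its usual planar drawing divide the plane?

The grid has V = 13·7 = 91 vertices and E = 13·6 + 7·12 = 162 edges.
F = 2 − V + E = 2 − 91 + 162 = 73.

73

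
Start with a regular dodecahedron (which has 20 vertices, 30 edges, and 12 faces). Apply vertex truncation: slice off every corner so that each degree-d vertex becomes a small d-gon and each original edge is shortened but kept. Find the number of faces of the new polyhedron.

32

Truncation replaces each original edge-end by a new vertex, so V′ = 2E = 60.
Each original edge survives, and each old vertex of degree d contributes d new edges; summing degrees gives Σd = 2E, so E′ = E + 2E = 3E = 90.
Each original face survives and each original vertex becomes one new face: F′ = F + V = 32.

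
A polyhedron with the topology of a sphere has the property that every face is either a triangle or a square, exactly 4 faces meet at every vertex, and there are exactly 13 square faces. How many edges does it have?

Let x be the number of triangles; then F = 13 + x.
Edge–face incidences: 2E = 4·13 + 3·x = 52 + 3x.
Every vertex has degree 4, so 4V = 2E.
Euler: V − E + F = 2 ⇒ (2E)/4 − E + (13 + x) = 2.
Multiply by 8: 2·(2E) − 4·(2E) + 8·(13 + x) = 16, i.e. 104 + 8x − 2·(52 + 3x) = 16.
Collecting terms: 2x = 16, so x = 8.
Then 2E = 52 + 3·8 = 76, so E = 38, V = 2E/4 = 19, F = 13 + 8 = 21.

38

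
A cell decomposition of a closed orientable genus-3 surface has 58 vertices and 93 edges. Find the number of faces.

31

For a closed orientable surface of genus 3, χ = 2 − 2·3 = -4.
F = -4 − V + E = -4 − 58 + 93 = 31.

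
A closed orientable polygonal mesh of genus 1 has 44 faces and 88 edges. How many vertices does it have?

For a closed orientable surface of genus 1, χ = 2 − 2·1 = 0.
V = 0 + E − F = 0 + 88 − 44 = 44.

44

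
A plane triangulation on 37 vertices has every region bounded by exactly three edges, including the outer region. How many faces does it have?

70

In a plane triangulation 3F = 2E and V − E + F = 2, so F = 2V − 4 = 2·37 − 4 = 70.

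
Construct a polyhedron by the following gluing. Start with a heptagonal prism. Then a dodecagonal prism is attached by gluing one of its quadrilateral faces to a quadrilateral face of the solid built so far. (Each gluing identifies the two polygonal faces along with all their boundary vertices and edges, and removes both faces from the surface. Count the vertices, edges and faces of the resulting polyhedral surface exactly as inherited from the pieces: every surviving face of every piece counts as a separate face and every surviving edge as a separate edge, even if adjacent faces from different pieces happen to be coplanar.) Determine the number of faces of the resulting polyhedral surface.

A heptagonal prism: V=14, E=21, F=9.
Attach a dodecagonal prism (V=24, E=36, F=14) along a 4-gon: merge 4 vertices and 4 edges, delete both glued faces → V=34, E=53, F=21.
Check: V − E + F = 34 − 53 + 21 = 2.

21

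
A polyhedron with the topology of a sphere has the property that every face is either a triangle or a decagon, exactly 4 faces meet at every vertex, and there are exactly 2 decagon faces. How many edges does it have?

Let x be the number of triangles; then F = 2 + x.
Edge–face incidences: 2E = 10·2 + 3·x = 20 + 3x.
Every vertex has degree 4, so 4V = 2E.
Euler: V − E + F = 2 ⇒ (2E)/4 − E + (2 + x) = 2.
Multiply by 8: 2·(2E) − 4·(2E) + 8·(2 + x) = 16, i.e. 16 + 8x − 2·(20 + 3x) = 16.
Collecting terms: 2x − 24 = 16, so 2x = 40, so x = 20.
Then 2E = 20 + 3·20 = 80, so E = 40, V = 2E/4 = 20, F = 2 + 20 = 22.

40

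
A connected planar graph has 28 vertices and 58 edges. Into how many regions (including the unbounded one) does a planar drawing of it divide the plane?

Euler's formula for a connected plane graph: V − E + F = 2, so F = 2 − 28 + 58 = 32.

32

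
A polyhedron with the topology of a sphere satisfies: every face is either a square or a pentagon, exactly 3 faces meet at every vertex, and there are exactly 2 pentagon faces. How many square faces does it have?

Let x be the number of squares; then F = 2 + x.
Edge–face incidences: 2E = 5·2 + 4·x = 10 + 4x.
Every vertex has degree 3, so 3V = 2E.
Euler: V − E + F = 2 ⇒ (2E)/3 − E + (2 + x) = 2.
Multiply by 6: 2·(2E) − 3·(2E) + 6·(2 + x) = 12, i.e. 12 + 6x − (10 + 4x) = 12.
Collecting terms: 2x + 2 = 12, so 2x = 10, so x = 5.
Then 2E = 10 + 4·5 = 30, so E = 15, V = 2E/3 = 10, F = 2 + 5 = 7.

5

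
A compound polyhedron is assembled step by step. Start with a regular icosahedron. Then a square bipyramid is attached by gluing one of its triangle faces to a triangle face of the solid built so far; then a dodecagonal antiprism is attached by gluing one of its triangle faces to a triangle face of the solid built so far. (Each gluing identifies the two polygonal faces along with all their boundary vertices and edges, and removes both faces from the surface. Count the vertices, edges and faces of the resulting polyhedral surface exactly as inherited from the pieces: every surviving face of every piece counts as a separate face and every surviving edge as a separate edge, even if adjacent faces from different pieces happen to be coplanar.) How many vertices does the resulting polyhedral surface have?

A regular icosahedron: V=12, E=30, F=20.
Attach a square bipyramid (V=6, E=12, F=8) along a 3-gon: merge 3 vertices and 3 edges, delete both glued faces → V=15, E=39, F=26.
Attach a dodecagonal antiprism (V=24, E=48, F=26) along a 3-gon: merge 3 vertices and 3 edges, delete both glued faces → V=36, E=84, F=50.
Check: V − E + F = 36 − 84 + 50 = 2.

36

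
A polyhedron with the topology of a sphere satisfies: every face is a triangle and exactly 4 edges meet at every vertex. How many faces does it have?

Each face has 3 edges and each edge borders two faces, so 2E = 3F.
Each vertex has degree 4, so 4V = 2E and hence V = 3F/4.
Euler: V − E + F = 2 ⇒ (3F/4) − (3F/2) + F = 2.
Multiply by 8: (6 − 12 + 8)F = 16, i.e. 2F = 16.
So F = 8, E = 3·8/2 = 12, V = 3·8/4 = 6.

8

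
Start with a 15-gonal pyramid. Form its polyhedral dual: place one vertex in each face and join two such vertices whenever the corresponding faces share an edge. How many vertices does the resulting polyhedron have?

16

The base solid has V = 16, E = 30, F = 16.
The dual swaps V and F and preserves E: V′ = F = 16, E′ = E = 30, F′ = V = 16.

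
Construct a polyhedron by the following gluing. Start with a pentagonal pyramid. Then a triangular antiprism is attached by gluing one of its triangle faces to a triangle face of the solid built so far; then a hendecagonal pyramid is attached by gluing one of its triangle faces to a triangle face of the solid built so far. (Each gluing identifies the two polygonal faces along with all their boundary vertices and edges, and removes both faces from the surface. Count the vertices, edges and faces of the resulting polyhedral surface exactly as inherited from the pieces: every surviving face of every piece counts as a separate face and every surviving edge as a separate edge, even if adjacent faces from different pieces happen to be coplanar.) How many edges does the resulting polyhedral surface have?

A pentagonal pyramid: V=6, E=10, F=6.
Attach a triangular antiprism (V=6, E=12, F=8) along a 3-gon: merge 3 vertices and 3 edges, delete both glued faces → V=9, E=19, F=12.
Attach a hendecagonal pyramid (V=12, E=22, F=12) along a 3-gon: merge 3 vertices and 3 edges, delete both glued faces → V=18, E=38, F=22.
Check: V − E + F = 18 − 38 + 22 = 2.

38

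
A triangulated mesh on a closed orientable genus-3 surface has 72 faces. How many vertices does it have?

χ = 2 − 2·3 = -4, and every face is a triangle so 3F = 2E.
E = 3·72/2 = 108. Then V = -4 + E − F = -4 + 108 − 72 = 32.

32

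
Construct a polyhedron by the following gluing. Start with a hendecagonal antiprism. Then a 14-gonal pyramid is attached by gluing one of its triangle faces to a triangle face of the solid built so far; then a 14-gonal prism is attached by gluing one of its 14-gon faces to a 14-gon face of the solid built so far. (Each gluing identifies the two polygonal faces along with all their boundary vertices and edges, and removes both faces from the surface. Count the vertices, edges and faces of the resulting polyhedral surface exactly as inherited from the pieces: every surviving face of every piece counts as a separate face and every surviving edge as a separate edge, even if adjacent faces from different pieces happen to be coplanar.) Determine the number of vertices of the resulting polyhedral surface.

A hendecagonal antiprism: V=22, E=44, F=24.
Attach a 14-gonal pyramid (V=15, E=28, F=15) along a 3-gon: merge 3 vertices and 3 edges, delete both glued faces → V=34, E=69, F=37.
Attach a 14-gonal prism (V=28, E=42, F=16) along a 14-gon: merge 14 vertices and 14 edges, delete both glued faces → V=48, E=97, F=51.
Check: V − E + F = 48 − 97 + 51 = 2.

48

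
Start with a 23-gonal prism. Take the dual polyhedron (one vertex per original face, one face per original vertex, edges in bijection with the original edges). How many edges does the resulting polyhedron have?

69

The base solid has V = 46, E = 69, F = 25.
The dual swaps V and F and preserves E: V′ = F = 25, E′ = E = 69, F′ = V = 46.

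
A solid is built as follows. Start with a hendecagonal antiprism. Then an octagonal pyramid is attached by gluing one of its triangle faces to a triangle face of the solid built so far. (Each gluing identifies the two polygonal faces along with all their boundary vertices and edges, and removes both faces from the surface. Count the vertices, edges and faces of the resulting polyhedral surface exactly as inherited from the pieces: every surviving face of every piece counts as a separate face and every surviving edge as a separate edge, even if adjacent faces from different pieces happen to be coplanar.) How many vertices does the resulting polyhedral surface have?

28

A hendecagonal antiprism: V=22, E=44, F=24.
Attach an octagonal pyramid (V=9, E=16, F=9) along a 3-gon: merge 3 vertices and 3 edges, delete both glued faces → V=28, E=57, F=31.
Check: V − E + F = 28 − 57 + 31 = 2.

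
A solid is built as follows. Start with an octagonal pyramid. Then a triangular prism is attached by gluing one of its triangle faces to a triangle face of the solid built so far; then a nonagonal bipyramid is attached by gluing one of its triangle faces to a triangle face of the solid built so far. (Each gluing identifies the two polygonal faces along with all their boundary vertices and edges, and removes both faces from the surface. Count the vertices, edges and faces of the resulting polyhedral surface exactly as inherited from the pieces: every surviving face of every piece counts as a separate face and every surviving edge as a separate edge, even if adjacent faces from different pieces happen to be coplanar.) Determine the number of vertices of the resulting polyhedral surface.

20

An octagonal pyramid: V=9, E=16, F=9.
Attach a triangular prism (V=6, E=9, F=5) along a 3-gon: merge 3 vertices and 3 edges, delete both glued faces → V=12, E=22, F=12.
Attach a nonagonal bipyramid (V=11, E=27, F=18) along a 3-gon: merge 3 vertices and 3 edges, delete both glued faces → V=20, E=46, F=28.
Check: V − E + F = 20 − 46 + 28 = 2.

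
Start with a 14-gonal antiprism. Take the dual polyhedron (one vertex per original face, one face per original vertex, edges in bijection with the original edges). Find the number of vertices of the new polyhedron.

The base solid has V = 28, E = 56, F = 30.
The dual swaps V and F and preserves E: V′ = F = 30, E′ = E = 56, F′ = V = 28.

30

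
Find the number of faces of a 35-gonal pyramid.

A pyramid on an n-gon base has one n-gon and n triangles: V = 35 + 1 = 36, E = 2·35 = 70, F = 35 + 1 = 36.

36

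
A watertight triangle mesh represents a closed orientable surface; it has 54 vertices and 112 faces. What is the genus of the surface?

2

Every face is a triangle, so 2E = 3·112 = 336, giving E = 168.
χ = V − E + F = 54 − 168 + 112 = -2.
For a closed orientable surface χ = 2 − 2g, so g = (2 − (-2))/2 = 2.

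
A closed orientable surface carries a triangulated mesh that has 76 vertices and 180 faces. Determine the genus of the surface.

Every face is a triangle, so 2E = 3·180 = 540, giving E = 270.
χ = V − E + F = 76 − 270 + 180 = -14.
For a closed orientable surface χ = 2 − 2g, so g = (2 − (-14))/2 = 8.

8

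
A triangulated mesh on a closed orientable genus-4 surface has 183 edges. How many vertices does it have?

χ = 2 − 2·4 = -6, and every face is a triangle so 3F = 2E.
F = 2E/3 = 122. Then V = -6 + E − F = -6 + 183 − 122 = 55.

55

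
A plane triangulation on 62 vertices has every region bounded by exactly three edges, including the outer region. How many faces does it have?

120

In a plane triangulation 3F = 2E and V − E + F = 2, so F = 2V − 4 = 2·62 − 4 = 120.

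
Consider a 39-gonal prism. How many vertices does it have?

78

A prism on an n-gon has two n-gon bases and n rectangular sides: V = 2·39 = 78, E = 3·39 = 117, F = 39 + 2 = 41.
Check: V − E + F = 78 − 117 + 41 = 2.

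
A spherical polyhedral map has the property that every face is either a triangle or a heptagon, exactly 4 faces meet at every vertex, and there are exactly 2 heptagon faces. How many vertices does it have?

14

Let x be the number of triangles; then F = 2 + x.
Edge–face incidences: 2E = 7·2 + 3·x = 14 + 3x.
Every vertex has degree 4, so 4V = 2E.
Euler: V − E + F = 2 ⇒ (2E)/4 − E + (2 + x) = 2.
Multiply by 8: 2·(2E) − 4·(2E) + 8·(2 + x) = 16, i.e. 16 + 8x − 2·(14 + 3x) = 16.
Collecting terms: 2x − 12 = 16, so 2x = 28, so x = 14.
Then 2E = 14 + 3·14 = 56, so E = 28, V = 2E/4 = 14, F = 2 + 14 = 16.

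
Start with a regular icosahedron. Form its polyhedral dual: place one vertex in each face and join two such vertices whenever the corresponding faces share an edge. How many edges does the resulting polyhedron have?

30

The base solid has V = 12, E = 30, F = 20.
The dual swaps V and F and preserves E: V′ = F = 20, E′ = E = 30, F′ = V = 12.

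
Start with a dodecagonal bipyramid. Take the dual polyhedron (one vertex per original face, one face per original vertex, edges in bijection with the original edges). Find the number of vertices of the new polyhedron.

The base solid has V = 14, E = 36, F = 24.
The dual swaps V and F and preserves E: V′ = F = 24, E′ = E = 36, F′ = V = 14.

24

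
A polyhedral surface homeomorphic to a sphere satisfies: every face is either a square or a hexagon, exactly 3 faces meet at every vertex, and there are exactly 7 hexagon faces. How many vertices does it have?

22

Let x be the number of squares; then F = 7 + x.
Edge–face incidences: 2E = 6·7 + 4·x = 42 + 4x.
Every vertex has degree 3, so 3V = 2E.
Euler: V − E + F = 2 ⇒ (2E)/3 − E + (7 + x) = 2.
Multiply by 6: 2·(2E) − 3·(2E) + 6·(7 + x) = 12, i.e. 42 + 6x − (42 + 4x) = 12.
Collecting terms: 2x = 12, so x = 6.
Then 2E = 42 + 4·6 = 66, so E = 33, V = 2E/3 = 22, F = 7 + 6 = 13.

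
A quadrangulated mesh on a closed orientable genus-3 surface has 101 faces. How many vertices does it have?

χ = 2 − 2·3 = -4, and every face is a square so 4F = 2E.
E = 4·101/2 = 202. Then V = -4 + E − F = -4 + 202 − 101 = 97.

97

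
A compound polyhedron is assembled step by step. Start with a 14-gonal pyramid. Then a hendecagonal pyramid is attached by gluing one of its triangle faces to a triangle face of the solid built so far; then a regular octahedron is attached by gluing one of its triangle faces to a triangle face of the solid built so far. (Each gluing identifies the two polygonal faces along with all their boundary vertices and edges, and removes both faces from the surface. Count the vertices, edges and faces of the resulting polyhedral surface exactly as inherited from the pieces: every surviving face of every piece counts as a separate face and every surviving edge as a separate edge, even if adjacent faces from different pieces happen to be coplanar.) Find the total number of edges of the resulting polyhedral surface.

A 14-gonal pyramid: V=15, E=28, F=15.
Attach a hendecagonal pyramid (V=12, E=22, F=12) along a 3-gon: merge 3 vertices and 3 edges, delete both glued faces → V=24, E=47, F=25.
Attach a regular octahedron (V=6, E=12, F=8) along a 3-gon: merge 3 vertices and 3 edges, delete both glued faces → V=27, E=56, F=31.
Check: V − E + F = 27 − 56 + 31 = 2.

56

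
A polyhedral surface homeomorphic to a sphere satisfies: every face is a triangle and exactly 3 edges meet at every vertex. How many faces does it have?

4

Each face has 3 edges and each edge borders two faces, so 2E = 3F.
Each vertex has degree 3, so 3V = 2E and hence V = 3F/3.
Euler: V − E + F = 2 ⇒ (3F/3) − (3F/2) + F = 2.
Multiply by 6: (6 − 9 + 6)F = 12, i.e. 3F = 12.
So F = 4, E = 3·4/2 = 6, V = 3·4/3 = 4.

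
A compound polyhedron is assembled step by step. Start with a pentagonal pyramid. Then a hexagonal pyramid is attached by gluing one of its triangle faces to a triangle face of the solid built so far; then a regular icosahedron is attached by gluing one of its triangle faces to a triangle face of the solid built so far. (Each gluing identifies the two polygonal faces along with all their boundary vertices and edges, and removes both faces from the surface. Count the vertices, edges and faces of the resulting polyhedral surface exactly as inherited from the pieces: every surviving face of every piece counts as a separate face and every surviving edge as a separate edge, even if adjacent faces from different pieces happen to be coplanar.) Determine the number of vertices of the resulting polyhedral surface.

A pentagonal pyramid: V=6, E=10, F=6.
Attach a hexagonal pyramid (V=7, E=12, F=7) along a 3-gon: merge 3 vertices and 3 edges, delete both glued faces → V=10, E=19, F=11.
Attach a regular icosahedron (V=12, E=30, F=20) along a 3-gon: merge 3 vertices and 3 edges, delete both glued faces → V=19, E=46, F=29.
Check: V − E + F = 19 − 46 + 29 = 2.

19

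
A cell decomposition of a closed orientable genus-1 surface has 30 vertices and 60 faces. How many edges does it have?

For a closed orientable surface of genus 1, χ = 2 − 2·1 = 0.
E = V + F − (0) = 30 + 60 − (0) = 90.

90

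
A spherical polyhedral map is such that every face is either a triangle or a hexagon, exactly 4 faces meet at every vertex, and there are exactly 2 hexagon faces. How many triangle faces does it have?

Let x be the number of triangles; then F = 2 + x.
Edge–face incidences: 2E = 6·2 + 3·x = 12 + 3x.
Every vertex has degree 4, so 4V = 2E.
Euler: V − E + F = 2 ⇒ (2E)/4 − E + (2 + x) = 2.
Multiply by 8: 2·(2E) − 4·(2E) + 8·(2 + x) = 16, i.e. 16 + 8x − 2·(12 + 3x) = 16.
Collecting terms: 2x − 8 = 16, so 2x = 24, so x = 12.
Then 2E = 12 + 3·12 = 48, so E = 24, V = 2E/4 = 12, F = 2 + 12 = 14.

12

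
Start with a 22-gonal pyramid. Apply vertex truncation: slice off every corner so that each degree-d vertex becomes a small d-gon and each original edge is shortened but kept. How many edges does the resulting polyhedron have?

132

The base solid has V = 23, E = 44, F = 23.
Truncation replaces each original edge-end by a new vertex, so V′ = 2E = 88.
Each original edge survives, and each old vertex of degree d contributes d new edges; summing degrees gives Σd = 2E, so E′ = E + 2E = 3E = 132.
Each original face survives and each original vertex becomes one new face: F′ = F + V = 46.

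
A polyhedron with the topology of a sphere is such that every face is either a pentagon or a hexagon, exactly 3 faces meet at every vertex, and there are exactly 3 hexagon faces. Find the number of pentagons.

Let x be the number of pentagons; then F = 3 + x.
Edge–face incidences: 2E = 6·3 + 5·x = 18 + 5x.
Every vertex has degree 3, so 3V = 2E.
Euler: V − E + F = 2 ⇒ (2E)/3 − E + (3 + x) = 2.
Multiply by 6: 2·(2E) − 3·(2E) + 6·(3 + x) = 12, i.e. 18 + 6x − (18 + 5x) = 12.
Collecting terms: x = 12.
Then 2E = 18 + 5·12 = 78, so E = 39, V = 2E/3 = 26, F = 3 + 12 = 15.

12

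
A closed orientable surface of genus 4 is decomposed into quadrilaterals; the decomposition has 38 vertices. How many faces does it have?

χ = 2 − 2·4 = -6, and every face is a square so 4F = 2E.
V − E + F = -6 with E = 4F/2 gives 38 − (4/2 − 1)·F = -6, so F = 44 and E = 88.

44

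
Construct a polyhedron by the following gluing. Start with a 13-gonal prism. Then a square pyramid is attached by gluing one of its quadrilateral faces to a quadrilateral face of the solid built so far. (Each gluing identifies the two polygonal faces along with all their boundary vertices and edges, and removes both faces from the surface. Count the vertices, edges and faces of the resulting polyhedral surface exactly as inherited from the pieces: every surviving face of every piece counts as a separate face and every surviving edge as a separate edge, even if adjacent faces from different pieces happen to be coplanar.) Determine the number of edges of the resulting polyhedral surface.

43

A 13-gonal prism: V=26, E=39, F=15.
Attach a square pyramid (V=5, E=8, F=5) along a 4-gon: merge 4 vertices and 4 edges, delete both glued faces → V=27, E=43, F=18.
Check: V − E + F = 27 − 43 + 18 = 2.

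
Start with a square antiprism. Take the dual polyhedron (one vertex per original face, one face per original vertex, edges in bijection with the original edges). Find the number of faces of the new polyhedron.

8

The base solid has V = 8, E = 16, F = 10.
The dual swaps V and F and preserves E: V′ = F = 10, E′ = E = 16, F′ = V = 8.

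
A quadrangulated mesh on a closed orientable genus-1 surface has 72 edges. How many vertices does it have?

χ = 2 − 2·1 = 0, and every face is a square so 4F = 2E.
F = 2E/4 = 36. Then V = 0 + E − F = 0 + 72 − 36 = 36.

36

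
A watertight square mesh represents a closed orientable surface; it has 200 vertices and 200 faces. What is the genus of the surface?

Every face is a square, so 2E = 4·200 = 800, giving E = 400.
χ = V − E + F = 200 − 400 + 200 = 0.
For a closed orientable surface χ = 2 − 2g, so g = (2 − (0))/2 = 1.

1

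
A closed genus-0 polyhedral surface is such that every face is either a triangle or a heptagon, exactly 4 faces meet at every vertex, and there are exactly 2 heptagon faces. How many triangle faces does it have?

Let x be the number of triangles; then F = 2 + x.
Edge–face incidences: 2E = 7·2 + 3·x = 14 + 3x.
Every vertex has degree 4, so 4V = 2E.
Euler: V − E + F = 2 ⇒ (2E)/4 − E + (2 + x) = 2.
Multiply by 8: 2·(2E) − 4·(2E) + 8·(2 + x) = 16, i.e. 16 + 8x − 2·(14 + 3x) = 16.
Collecting terms: 2x − 12 = 16, so 2x = 28, so x = 14.
Then 2E = 14 + 3·14 = 56, so E = 28, V = 2E/4 = 14, F = 2 + 14 = 16.

14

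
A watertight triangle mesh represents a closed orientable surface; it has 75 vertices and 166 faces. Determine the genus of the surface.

Every face is a triangle, so 2E = 3·166 = 498, giving E = 249.
χ = V − E + F = 75 − 249 + 166 = -8.
For a closed orientable surface χ = 2 − 2g, so g = (2 − (-8))/2 = 5.

5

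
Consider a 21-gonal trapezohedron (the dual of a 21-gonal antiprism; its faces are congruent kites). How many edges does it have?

84

The n-trapezohedron (dual of the n-antiprism) has V = 2·21 + 2 = 44, E = 4·21 = 84, F = 2·21 = 42.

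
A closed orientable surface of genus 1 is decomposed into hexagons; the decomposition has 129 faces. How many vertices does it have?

258

χ = 2 − 2·1 = 0, and every face is a hexagon so 6F = 2E.
E = 6·129/2 = 387. Then V = 0 + E − F = 0 + 387 − 129 = 258.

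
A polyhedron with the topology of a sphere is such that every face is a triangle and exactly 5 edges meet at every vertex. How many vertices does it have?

12

Each face has 3 edges and each edge borders two faces, so 2E = 3F.
Each vertex has degree 5, so 5V = 2E and hence V = 3F/5.
Euler: V − E + F = 2 ⇒ (3F/5) − (3F/2) + F = 2.
Multiply by 10: (6 − 15 + 10)F = 20, i.e. 1F = 20.
So F = 20, E = 3·20/2 = 30, V = 3·20/5 = 12.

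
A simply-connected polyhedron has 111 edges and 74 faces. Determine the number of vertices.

Here V − E + F = 2.
V = 2 + E − F = 2 + 111 − 74 = 39.

39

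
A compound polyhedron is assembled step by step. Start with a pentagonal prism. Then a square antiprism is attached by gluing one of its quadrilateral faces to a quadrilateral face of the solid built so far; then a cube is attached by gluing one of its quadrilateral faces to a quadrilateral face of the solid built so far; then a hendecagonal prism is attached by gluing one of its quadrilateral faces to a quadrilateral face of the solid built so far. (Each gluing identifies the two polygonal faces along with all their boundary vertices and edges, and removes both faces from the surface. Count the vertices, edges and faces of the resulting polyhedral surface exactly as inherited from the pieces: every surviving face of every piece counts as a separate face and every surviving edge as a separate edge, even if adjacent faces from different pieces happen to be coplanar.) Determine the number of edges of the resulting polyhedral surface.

64

A pentagonal prism: V=10, E=15, F=7.
Attach a square antiprism (V=8, E=16, F=10) along a 4-gon: merge 4 vertices and 4 edges, delete both glued faces → V=14, E=27, F=15.
Attach a cube (V=8, E=12, F=6) along a 4-gon: merge 4 vertices and 4 edges, delete both glued faces → V=18, E=35, F=19.
Attach a hendecagonal prism (V=22, E=33, F=13) along a 4-gon: merge 4 vertices and 4 edges, delete both glued faces → V=36, E=64, F=30.
Check: V − E + F = 36 − 64 + 30 = 2.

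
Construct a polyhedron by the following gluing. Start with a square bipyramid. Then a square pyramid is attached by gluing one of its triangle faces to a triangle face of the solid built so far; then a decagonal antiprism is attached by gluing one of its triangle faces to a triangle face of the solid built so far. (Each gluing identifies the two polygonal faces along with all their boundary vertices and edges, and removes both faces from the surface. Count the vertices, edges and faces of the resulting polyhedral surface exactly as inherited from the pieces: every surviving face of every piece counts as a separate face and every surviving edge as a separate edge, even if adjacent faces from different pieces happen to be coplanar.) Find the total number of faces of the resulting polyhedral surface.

A square bipyramid: V=6, E=12, F=8.
Attach a square pyramid (V=5, E=8, F=5) along a 3-gon: merge 3 vertices and 3 edges, delete both glued faces → V=8, E=17, F=11.
Attach a decagonal antiprism (V=20, E=40, F=22) along a 3-gon: merge 3 vertices and 3 edges, delete both glued faces → V=25, E=54, F=31.
Check: V − E + F = 25 − 54 + 31 = 2.

31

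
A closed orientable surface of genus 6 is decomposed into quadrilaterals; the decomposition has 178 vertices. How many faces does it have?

188

χ = 2 − 2·6 = -10, and every face is a square so 4F = 2E.
V − E + F = -10 with E = 4F/2 gives 178 − (4/2 − 1)·F = -10, so F = 188 and E = 376.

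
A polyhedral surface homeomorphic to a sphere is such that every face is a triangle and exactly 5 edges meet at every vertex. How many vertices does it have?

12

Each face has 3 edges and each edge borders two faces, so 2E = 3F.
Each vertex has degree 5, so 5V = 2E and hence V = 3F/5.
Euler: V − E + F = 2 ⇒ (3F/5) − (3F/2) + F = 2.
Multiply by 10: (6 − 15 + 10)F = 20, i.e. 1F = 20.
So F = 20, E = 3·20/2 = 30, V = 3·20/5 = 12.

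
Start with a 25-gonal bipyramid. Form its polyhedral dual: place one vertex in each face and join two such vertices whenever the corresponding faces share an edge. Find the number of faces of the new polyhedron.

27

The base solid has V = 27, E = 75, F = 50.
The dual swaps V and F and preserves E: V′ = F = 50, E′ = E = 75, F′ = V = 27.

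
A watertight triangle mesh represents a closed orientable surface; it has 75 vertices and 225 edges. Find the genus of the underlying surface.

Every face is a triangle and each edge borders two faces, so 3F = 2·225, giving F = 150.
χ = V − E + F = 75 − 225 + 150 = 0.
For a closed orientable surface χ = 2 − 2g, so g = (2 − (0))/2 = 1.

1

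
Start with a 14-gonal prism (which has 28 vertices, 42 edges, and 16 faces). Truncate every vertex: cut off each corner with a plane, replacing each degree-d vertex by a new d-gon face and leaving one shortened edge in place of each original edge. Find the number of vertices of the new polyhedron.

84

Truncation replaces each original edge-end by a new vertex, so V′ = 2E = 84.
Each original edge survives, and each old vertex of degree d contributes d new edges; summing degrees gives Σd = 2E, so E′ = E + 2E = 3E = 126.
Each original face survives and each original vertex becomes one new face: F′ = F + V = 44.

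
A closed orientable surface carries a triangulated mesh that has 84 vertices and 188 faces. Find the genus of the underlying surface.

Every face is a triangle, so 2E = 3·188 = 564, giving E = 282.
χ = V − E + F = 84 − 282 + 188 = -10.
For a closed orientable surface χ = 2 − 2g, so g = (2 − (-10))/2 = 6.

6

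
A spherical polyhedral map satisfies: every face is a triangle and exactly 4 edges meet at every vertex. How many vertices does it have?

6

Each face has 3 edges and each edge borders two faces, so 2E = 3F.
Each vertex has degree 4, so 4V = 2E and hence V = 3F/4.
Euler: V − E + F = 2 ⇒ (3F/4) − (3F/2) + F = 2.
Multiply by 8: (6 − 12 + 8)F = 16, i.e. 2F = 16.
So F = 8, E = 3·8/2 = 12, V = 3·8/4 = 6.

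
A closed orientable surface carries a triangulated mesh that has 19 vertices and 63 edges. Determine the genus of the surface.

2

Every face is a triangle and each edge borders two faces, so 3F = 2·63, giving F = 42.
χ = V − E + F = 19 − 63 + 42 = -2.
For a closed orientable surface χ = 2 − 2g, so g = (2 − (-2))/2 = 2.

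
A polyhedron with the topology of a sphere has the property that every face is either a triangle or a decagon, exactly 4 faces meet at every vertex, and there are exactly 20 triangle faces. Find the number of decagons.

2

Let x be the number of decagons; then F = 20 + x.
Edge–face incidences: 2E = 3·20 + 10·x = 60 + 10x.
Every vertex has degree 4, so 4V = 2E.
Euler: V − E + F = 2 ⇒ (2E)/4 − E + (20 + x) = 2.
Multiply by 8: 2·(2E) − 4·(2E) + 8·(20 + x) = 16, i.e. 160 + 8x − 2·(60 + 10x) = 16.
Collecting terms: −12x + 40 = 16, so −12x = −24, so x = 2.
Then 2E = 60 + 10·2 = 80, so E = 40, V = 2E/4 = 20, F = 20 + 2 = 22.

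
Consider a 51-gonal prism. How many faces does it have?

53

A prism on an n-gon has two n-gon bases and n rectangular sides: V = 2·51 = 102, E = 3·51 = 153, F = 51 + 2 = 53.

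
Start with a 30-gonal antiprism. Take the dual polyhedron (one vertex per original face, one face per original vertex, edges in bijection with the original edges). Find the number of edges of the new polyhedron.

120

The base solid has V = 60, E = 120, F = 62.
The dual swaps V and F and preserves E: V′ = F = 62, E′ = E = 120, F′ = V = 60.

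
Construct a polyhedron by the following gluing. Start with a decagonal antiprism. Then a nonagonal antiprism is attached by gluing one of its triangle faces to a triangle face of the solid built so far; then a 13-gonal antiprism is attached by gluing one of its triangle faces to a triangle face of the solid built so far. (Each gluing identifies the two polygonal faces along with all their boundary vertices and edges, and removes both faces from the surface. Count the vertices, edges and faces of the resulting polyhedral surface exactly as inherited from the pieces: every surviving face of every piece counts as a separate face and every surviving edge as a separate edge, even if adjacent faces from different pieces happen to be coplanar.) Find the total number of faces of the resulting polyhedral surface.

A decagonal antiprism: V=20, E=40, F=22.
Attach a nonagonal antiprism (V=18, E=36, F=20) along a 3-gon: merge 3 vertices and 3 edges, delete both glued faces → V=35, E=73, F=40.
Attach a 13-gonal antiprism (V=26, E=52, F=28) along a 3-gon: merge 3 vertices and 3 edges, delete both glued faces → V=58, E=122, F=66.
Check: V − E + F = 58 − 122 + 66 = 2.

66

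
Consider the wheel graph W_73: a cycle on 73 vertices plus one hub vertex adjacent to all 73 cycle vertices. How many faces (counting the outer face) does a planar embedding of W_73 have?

W_73 has V = 73 + 1 = 74 vertices and E = 2·73 = 146 edges.
By Euler's formula F = 2 − V + E = 2 − 74 + 146 = 74.

74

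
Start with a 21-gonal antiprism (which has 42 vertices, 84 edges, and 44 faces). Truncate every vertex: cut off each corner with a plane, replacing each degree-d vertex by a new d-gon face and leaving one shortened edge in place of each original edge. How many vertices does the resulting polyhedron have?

168

Truncation replaces each original edge-end by a new vertex, so V′ = 2E = 168.
Each original edge survives, and each old vertex of degree d contributes d new edges; summing degrees gives Σd = 2E, so E′ = E + 2E = 3E = 252.
Each original face survives and each original vertex becomes one new face: F′ = F + V = 86.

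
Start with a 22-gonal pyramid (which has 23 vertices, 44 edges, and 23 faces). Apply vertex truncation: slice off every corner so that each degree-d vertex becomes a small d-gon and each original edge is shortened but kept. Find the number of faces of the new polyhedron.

46

Truncation replaces each original edge-end by a new vertex, so V′ = 2E = 88.
Each original edge survives, and each old vertex of degree d contributes d new edges; summing degrees gives Σd = 2E, so E′ = E + 2E = 3E = 132.
Each original face survives and each original vertex becomes one new face: F′ = F + V = 46.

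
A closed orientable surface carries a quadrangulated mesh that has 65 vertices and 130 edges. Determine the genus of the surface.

1

Every face is a square and each edge borders two faces, so 4F = 2·130, giving F = 65.
χ = V − E + F = 65 − 130 + 65 = 0.
For a closed orientable surface χ = 2 − 2g, so g = (2 − (0))/2 = 1.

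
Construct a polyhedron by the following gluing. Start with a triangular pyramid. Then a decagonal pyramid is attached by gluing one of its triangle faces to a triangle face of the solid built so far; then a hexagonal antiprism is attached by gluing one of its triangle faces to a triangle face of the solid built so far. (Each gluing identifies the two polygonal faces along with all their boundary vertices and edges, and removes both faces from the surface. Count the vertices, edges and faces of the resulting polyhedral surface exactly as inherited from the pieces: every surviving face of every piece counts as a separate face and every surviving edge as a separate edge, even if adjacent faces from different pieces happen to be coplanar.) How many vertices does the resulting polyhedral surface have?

21

A triangular pyramid: V=4, E=6, F=4.
Attach a decagonal pyramid (V=11, E=20, F=11) along a 3-gon: merge 3 vertices and 3 edges, delete both glued faces → V=12, E=23, F=13.
Attach a hexagonal antiprism (V=12, E=24, F=14) along a 3-gon: merge 3 vertices and 3 edges, delete both glued faces → V=21, E=44, F=25.
Check: V − E + F = 21 − 44 + 25 = 2.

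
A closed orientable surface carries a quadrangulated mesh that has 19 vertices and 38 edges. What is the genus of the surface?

Every face is a square and each edge borders two faces, so 4F = 2·38, giving F = 19.
χ = V − E + F = 19 − 38 + 19 = 0.
For a closed orientable surface χ = 2 − 2g, so g = (2 − (0))/2 = 1.

1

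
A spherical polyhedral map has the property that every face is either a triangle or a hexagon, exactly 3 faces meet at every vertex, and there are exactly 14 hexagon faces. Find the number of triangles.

Let x be the number of triangles; then F = 14 + x.
Edge–face incidences: 2E = 6·14 + 3·x = 84 + 3x.
Every vertex has degree 3, so 3V = 2E.
Euler: V − E + F = 2 ⇒ (2E)/3 − E + (14 + x) = 2.
Multiply by 6: 2·(2E) − 3·(2E) + 6·(14 + x) = 12, i.e. 84 + 6x − (84 + 3x) = 12.
Collecting terms: 3x = 12, so x = 4.
Then 2E = 84 + 3·4 = 96, so E = 48, V = 2E/3 = 32, F = 14 + 4 = 18.

4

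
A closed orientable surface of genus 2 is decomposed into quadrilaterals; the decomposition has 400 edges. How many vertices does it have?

χ = 2 − 2·2 = -2, and every face is a square so 4F = 2E.
F = 2E/4 = 200. Then V = -2 + E − F = -2 + 400 − 200 = 198.

198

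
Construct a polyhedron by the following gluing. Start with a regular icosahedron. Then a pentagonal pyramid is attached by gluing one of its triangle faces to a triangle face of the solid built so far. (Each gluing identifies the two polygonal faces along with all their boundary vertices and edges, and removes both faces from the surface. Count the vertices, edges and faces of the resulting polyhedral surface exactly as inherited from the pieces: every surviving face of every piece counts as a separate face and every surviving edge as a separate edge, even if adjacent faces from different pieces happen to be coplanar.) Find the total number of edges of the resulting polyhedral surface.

37

A regular icosahedron: V=12, E=30, F=20.
Attach a pentagonal pyramid (V=6, E=10, F=6) along a 3-gon: merge 3 vertices and 3 edges, delete both glued faces → V=15, E=37, F=24.
Check: V − E + F = 15 − 37 + 24 = 2.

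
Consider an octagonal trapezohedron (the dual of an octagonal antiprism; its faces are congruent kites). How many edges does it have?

32

The n-trapezohedron (dual of the n-antiprism) has V = 2·8 + 2 = 18, E = 4·8 = 32, F = 2·8 = 16.
Check: V − E + F = 18 − 32 + 16 = 2.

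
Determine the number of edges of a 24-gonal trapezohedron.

96

The n-trapezohedron (dual of the n-antiprism) has V = 2·24 + 2 = 50, E = 4·24 = 96, F = 2·24 = 48.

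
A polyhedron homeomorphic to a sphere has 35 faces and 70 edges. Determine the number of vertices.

37

Here V − E + F = 2.
V = 2 + E − F = 2 + 70 − 35 = 37.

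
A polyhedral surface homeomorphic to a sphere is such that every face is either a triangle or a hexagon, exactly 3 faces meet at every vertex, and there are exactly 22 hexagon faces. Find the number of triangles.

4

Let x be the number of triangles; then F = 22 + x.
Edge–face incidences: 2E = 6·22 + 3·x = 132 + 3x.
Every vertex has degree 3, so 3V = 2E.
Euler: V − E + F = 2 ⇒ (2E)/3 − E + (22 + x) = 2.
Multiply by 6: 2·(2E) − 3·(2E) + 6·(22 + x) = 12, i.e. 132 + 6x − (132 + 3x) = 12.
Collecting terms: 3x = 12, so x = 4.
Then 2E = 132 + 3·4 = 144, so E = 72, V = 2E/3 = 48, F = 22 + 4 = 26.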